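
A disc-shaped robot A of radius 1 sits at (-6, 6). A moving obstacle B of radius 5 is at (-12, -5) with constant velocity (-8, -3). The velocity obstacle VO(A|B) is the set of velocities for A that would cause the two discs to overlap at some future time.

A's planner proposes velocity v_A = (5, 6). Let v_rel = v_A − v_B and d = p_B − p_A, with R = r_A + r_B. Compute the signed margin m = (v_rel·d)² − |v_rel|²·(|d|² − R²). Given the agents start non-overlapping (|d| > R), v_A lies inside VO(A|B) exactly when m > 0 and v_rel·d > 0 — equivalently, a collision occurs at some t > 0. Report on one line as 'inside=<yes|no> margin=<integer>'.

d = (-6, -11),  |d|² = 157;  R = 1+5 = 6,  c = 157−6² = 121
v_rel = (13, 9),  |v_rel|² = 250;  v_rel·d = (13)·(-6) + (9)·(-11) = -177
250·t² + 354·t + 121 = 0  ⇒  m = (-177)² − 250·121 = 1079
m = 1079 > 0,  v_rel·d = -177 < 0  ⇒  outside

inside=no margin=1079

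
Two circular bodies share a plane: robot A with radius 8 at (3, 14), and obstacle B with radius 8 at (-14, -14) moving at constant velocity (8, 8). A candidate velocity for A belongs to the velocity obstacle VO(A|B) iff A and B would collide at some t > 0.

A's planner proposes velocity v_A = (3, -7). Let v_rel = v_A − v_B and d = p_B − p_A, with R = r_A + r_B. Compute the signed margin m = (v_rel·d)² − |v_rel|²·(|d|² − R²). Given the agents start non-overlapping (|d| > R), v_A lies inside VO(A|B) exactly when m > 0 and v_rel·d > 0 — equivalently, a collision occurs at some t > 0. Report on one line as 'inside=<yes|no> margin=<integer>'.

d = (-17, -28),  |d|² = 1073;  R = 8+8 = 16,  c = 1073−16² = 817
v_rel = (-5, -15),  |v_rel|² = 250;  v_rel·d = (-5)·(-17) + (-15)·(-28) = 505
250·t² − 1010·t + 817 = 0  ⇒  m = 505² − 250·817 = 50775
m = 50775 > 0,  v_rel·d = 505 > 0  ⇒  inside

inside=yes margin=50775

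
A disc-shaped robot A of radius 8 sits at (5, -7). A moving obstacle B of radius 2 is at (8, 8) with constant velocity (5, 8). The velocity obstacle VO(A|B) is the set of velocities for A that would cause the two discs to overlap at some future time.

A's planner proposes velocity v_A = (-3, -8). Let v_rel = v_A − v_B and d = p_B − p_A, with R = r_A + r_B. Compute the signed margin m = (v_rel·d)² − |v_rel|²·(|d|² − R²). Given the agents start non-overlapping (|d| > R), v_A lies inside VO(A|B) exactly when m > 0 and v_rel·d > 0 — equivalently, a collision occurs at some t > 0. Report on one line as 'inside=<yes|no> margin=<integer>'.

d = (3, 15),  |d|² = 234;  R = 8+2 = 10,  c = 234−10² = 134
v_rel = (-8, -16),  |v_rel|² = 320;  v_rel·d = (-8)·(3) + (-16)·(15) = -264
320·t² + 528·t + 134 = 0  ⇒  m = (-264)² − 320·134 = 26816
m = 26816 > 0,  v_rel·d = -264 < 0  ⇒  outside

inside=no margin=26816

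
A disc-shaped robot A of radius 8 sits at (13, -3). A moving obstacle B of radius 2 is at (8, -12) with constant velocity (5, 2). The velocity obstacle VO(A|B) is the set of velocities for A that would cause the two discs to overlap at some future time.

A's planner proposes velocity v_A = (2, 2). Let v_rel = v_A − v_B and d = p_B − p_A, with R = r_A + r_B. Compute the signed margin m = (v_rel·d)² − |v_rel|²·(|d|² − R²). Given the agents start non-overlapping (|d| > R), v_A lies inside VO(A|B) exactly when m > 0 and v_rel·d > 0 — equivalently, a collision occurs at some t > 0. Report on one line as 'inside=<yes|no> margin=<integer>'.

d = (-5, -9),  |d|² = 106;  R = 8+2 = 10,  c = 106−10² = 6
v_rel = (-3, 0),  |v_rel|² = 9;  v_rel·d = (-3)·(-5) + (0)·(-9) = 15
9·t² − 30·t + 6 = 0  ⇒  m = 15² − 9·6 = 171
m = 171 > 0,  v_rel·d = 15 > 0  ⇒  inside

inside=yes margin=171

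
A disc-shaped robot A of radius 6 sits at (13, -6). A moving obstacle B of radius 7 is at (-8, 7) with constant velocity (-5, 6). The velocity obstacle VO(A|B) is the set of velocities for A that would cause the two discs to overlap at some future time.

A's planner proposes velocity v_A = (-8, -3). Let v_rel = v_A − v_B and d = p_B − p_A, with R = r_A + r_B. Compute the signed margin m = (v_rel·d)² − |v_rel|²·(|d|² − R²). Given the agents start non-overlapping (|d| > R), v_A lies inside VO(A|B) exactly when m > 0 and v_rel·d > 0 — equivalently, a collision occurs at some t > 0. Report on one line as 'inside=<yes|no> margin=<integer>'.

d = (-21, 13),  |d|² = 610;  R = 6+7 = 13,  c = 610−13² = 441
v_rel = (-3, -9),  |v_rel|² = 90;  v_rel·d = (-3)·(-21) + (-9)·(13) = -54
90·t² + 108·t + 441 = 0  ⇒  m = (-54)² − 90·441 = -36774
m = -36774 < 0,  v_rel·d = -54 < 0  ⇒  outside

inside=no margin=-36774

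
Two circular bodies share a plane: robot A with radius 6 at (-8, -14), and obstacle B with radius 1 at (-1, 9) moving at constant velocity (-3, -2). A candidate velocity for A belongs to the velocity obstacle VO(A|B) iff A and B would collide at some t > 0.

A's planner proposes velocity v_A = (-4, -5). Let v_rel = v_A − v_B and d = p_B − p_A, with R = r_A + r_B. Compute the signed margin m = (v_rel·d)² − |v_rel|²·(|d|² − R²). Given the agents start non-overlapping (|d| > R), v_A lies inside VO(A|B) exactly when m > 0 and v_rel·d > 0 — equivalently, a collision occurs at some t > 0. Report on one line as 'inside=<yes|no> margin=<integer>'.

d = (7, 23),  |d|² = 578;  R = 6+1 = 7,  c = 578−7² = 529
v_rel = (-1, -3),  |v_rel|² = 10;  v_rel·d = (-1)·(7) + (-3)·(23) = -76
10·t² + 152·t + 529 = 0  ⇒  m = (-76)² − 10·529 = 486
m = 486 > 0,  v_rel·d = -76 < 0  ⇒  outside

inside=no margin=486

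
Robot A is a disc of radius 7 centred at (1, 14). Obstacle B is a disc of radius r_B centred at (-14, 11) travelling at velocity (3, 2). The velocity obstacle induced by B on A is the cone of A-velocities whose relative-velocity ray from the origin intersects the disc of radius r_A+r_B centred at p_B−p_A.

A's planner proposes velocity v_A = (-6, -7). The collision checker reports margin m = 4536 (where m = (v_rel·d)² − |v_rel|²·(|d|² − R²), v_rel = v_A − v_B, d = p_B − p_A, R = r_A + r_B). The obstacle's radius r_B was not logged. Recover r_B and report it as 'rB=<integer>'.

m = 4536
d = (-15, -3);  v_rel = (-9, -9),  |v_rel|² = 162
v_rel×d = (-9)·(-3) − (-9)·(-15) = -108
since m = R²·162 − (-108)²:  R² = (11664 + 4536) / 162 = 100
R = √100 = 10  ⇒  r_B = 10 − 7 = 3

rB=3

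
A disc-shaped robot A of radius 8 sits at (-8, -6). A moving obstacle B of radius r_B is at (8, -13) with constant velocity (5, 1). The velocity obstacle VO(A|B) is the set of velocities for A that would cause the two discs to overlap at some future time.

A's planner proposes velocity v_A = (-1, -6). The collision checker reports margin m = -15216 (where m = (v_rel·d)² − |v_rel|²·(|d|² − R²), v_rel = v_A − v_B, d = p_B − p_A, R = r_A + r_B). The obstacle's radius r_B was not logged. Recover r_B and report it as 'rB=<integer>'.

m = -15216
d = (16, -7);  v_rel = (-6, -7),  |v_rel|² = 85
v_rel×d = (-6)·(-7) − (-7)·(16) = 154
since m = R²·85 − 154²:  R² = (23716 + -15216) / 85 = 100
R = √100 = 10  ⇒  r_B = 10 − 8 = 2

rB=2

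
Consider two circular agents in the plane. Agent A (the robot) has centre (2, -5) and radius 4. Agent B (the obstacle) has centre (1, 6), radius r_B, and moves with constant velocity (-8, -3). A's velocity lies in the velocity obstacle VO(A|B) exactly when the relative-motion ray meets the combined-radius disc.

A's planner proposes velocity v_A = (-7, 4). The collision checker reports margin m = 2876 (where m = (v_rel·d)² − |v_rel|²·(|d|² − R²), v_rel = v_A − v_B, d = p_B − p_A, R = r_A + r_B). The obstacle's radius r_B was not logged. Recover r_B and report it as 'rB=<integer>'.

m = 2876
d = (-1, 11);  v_rel = (1, 7),  |v_rel|² = 50
v_rel×d = (1)·(11) − (7)·(-1) = 18
since m = R²·50 − 18²:  R² = (324 + 2876) / 50 = 64
R = √64 = 8  ⇒  r_B = 8 − 4 = 4

rB=4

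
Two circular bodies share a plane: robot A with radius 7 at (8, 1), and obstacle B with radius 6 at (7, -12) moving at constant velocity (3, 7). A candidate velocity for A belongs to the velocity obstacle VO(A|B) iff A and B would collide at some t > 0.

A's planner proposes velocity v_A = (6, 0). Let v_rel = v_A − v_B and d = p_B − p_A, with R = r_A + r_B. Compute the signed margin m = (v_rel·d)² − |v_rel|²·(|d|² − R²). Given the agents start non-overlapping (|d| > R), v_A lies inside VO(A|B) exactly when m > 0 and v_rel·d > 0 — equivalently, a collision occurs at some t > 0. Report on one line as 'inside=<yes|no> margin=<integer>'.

d = (-1, -13),  |d|² = 170;  R = 7+6 = 13,  c = 170−13² = 1
v_rel = (3, -7),  |v_rel|² = 58;  v_rel·d = (3)·(-1) + (-7)·(-13) = 88
58·t² − 176·t + 1 = 0  ⇒  m = 88² − 58·1 = 7686
m = 7686 > 0,  v_rel·d = 88 > 0  ⇒  inside

inside=yes margin=7686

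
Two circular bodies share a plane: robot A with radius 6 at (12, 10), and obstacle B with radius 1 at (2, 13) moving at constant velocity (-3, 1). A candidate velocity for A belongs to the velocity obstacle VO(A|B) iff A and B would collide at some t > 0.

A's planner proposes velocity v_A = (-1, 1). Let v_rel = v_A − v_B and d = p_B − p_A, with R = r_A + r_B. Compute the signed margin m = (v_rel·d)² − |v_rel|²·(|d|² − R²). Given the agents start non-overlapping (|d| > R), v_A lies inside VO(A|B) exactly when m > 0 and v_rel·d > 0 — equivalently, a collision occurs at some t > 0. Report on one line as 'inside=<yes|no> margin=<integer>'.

d = (-10, 3),  |d|² = 109;  R = 6+1 = 7,  c = 109−7² = 60
v_rel = (2, 0),  |v_rel|² = 4;  v_rel·d = (2)·(-10) + (0)·(3) = -20
4·t² + 40·t + 60 = 0  ⇒  m = (-20)² − 4·60 = 160
m = 160 > 0,  v_rel·d = -20 < 0  ⇒  outside

inside=no margin=160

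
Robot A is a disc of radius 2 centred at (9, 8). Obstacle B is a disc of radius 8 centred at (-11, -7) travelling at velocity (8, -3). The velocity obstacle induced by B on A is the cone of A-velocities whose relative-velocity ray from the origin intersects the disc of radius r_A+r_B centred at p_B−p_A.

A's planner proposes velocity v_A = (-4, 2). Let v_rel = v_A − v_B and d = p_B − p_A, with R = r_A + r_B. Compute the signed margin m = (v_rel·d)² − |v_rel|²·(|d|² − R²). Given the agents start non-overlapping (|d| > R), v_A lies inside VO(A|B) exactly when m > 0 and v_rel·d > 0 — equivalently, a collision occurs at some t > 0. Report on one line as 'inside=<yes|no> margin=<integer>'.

d = (-20, -15),  |d|² = 625;  R = 2+8 = 10,  c = 625−10² = 525
v_rel = (-12, 5),  |v_rel|² = 169;  v_rel·d = (-12)·(-20) + (5)·(-15) = 165
169·t² − 330·t + 525 = 0  ⇒  m = 165² − 169·525 = -61500
m = -61500 < 0,  v_rel·d = 165 > 0  ⇒  outside

inside=no margin=-61500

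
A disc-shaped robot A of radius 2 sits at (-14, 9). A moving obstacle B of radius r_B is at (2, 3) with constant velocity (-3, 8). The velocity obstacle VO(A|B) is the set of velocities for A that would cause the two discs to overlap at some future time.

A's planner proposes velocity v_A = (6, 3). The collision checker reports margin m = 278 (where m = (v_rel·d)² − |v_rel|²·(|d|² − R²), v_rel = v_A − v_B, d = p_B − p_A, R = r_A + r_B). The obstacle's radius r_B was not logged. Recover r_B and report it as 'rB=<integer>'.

m = 278
d = (16, -6);  v_rel = (9, -5),  |v_rel|² = 106
v_rel×d = (9)·(-6) − (-5)·(16) = 26
since m = R²·106 − 26²:  R² = (676 + 278) / 106 = 9
R = √9 = 3  ⇒  r_B = 3 − 2 = 1

rB=1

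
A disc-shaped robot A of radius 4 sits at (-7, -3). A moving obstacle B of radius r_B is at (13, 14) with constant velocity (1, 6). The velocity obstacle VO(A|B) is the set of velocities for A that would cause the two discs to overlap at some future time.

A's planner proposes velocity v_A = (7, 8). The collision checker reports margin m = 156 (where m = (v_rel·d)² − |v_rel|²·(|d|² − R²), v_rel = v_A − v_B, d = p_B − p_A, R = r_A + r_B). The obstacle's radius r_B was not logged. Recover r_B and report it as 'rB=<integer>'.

m = 156
d = (20, 17);  v_rel = (6, 2),  |v_rel|² = 40
v_rel×d = (6)·(17) − (2)·(20) = 62
since m = R²·40 − 62²:  R² = (3844 + 156) / 40 = 100
R = √100 = 10  ⇒  r_B = 10 − 4 = 6

rB=6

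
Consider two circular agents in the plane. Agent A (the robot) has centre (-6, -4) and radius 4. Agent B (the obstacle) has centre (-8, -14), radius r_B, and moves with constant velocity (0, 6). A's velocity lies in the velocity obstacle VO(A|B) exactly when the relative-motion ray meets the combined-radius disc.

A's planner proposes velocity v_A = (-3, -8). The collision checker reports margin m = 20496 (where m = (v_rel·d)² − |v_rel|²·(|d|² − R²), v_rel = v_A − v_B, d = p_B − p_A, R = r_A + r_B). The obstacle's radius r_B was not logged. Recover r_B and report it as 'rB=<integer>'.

m = 20496
d = (-2, -10);  v_rel = (-3, -14),  |v_rel|² = 205
v_rel×d = (-3)·(-10) − (-14)·(-2) = 2
since m = R²·205 − 2²:  R² = (4 + 20496) / 205 = 100
R = √100 = 10  ⇒  r_B = 10 − 4 = 6

rB=6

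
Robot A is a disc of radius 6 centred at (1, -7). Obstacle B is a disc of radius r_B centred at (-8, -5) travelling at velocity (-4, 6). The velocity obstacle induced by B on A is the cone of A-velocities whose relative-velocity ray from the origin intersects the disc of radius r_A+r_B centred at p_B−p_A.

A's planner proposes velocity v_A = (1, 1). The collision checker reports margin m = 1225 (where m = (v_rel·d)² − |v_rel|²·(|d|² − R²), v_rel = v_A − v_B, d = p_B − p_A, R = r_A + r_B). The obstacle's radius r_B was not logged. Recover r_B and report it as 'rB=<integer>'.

m = 1225
d = (-9, 2);  v_rel = (5, -5),  |v_rel|² = 50
v_rel×d = (5)·(2) − (-5)·(-9) = -35
since m = R²·50 − (-35)²:  R² = (1225 + 1225) / 50 = 49
R = √49 = 7  ⇒  r_B = 7 − 6 = 1

rB=1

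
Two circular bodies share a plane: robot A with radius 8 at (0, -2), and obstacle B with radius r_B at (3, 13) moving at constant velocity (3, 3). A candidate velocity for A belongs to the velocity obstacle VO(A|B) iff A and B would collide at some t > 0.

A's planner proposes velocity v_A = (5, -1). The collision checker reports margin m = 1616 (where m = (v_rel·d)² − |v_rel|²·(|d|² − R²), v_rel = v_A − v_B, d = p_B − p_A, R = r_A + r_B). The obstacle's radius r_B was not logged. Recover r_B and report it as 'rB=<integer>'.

m = 1616
d = (3, 15);  v_rel = (2, -4),  |v_rel|² = 20
v_rel×d = (2)·(15) − (-4)·(3) = 42
since m = R²·20 − 42²:  R² = (1764 + 1616) / 20 = 169
R = √169 = 13  ⇒  r_B = 13 − 8 = 5

rB=5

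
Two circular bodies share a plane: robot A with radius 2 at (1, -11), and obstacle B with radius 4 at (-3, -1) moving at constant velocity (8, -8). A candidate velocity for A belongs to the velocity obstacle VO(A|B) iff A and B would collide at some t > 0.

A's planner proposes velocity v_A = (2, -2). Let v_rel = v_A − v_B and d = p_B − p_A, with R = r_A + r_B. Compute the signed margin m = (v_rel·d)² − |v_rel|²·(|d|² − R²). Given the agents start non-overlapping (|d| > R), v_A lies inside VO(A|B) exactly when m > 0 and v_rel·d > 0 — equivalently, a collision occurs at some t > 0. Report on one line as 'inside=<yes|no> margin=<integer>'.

d = (-4, 10),  |d|² = 116;  R = 2+4 = 6,  c = 116−6² = 80
v_rel = (-6, 6),  |v_rel|² = 72;  v_rel·d = (-6)·(-4) + (6)·(10) = 84
72·t² − 168·t + 80 = 0  ⇒  m = 84² − 72·80 = 1296
m = 1296 > 0,  v_rel·d = 84 > 0  ⇒  inside

inside=yes margin=1296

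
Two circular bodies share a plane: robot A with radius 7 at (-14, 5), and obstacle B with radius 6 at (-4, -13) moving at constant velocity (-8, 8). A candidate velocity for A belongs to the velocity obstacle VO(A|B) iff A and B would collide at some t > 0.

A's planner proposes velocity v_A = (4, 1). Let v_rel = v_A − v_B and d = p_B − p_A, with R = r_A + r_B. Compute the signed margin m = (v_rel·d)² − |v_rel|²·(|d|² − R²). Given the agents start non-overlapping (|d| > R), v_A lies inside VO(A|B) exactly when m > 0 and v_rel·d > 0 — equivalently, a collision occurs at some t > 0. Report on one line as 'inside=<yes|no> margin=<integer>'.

d = (10, -18),  |d|² = 424;  R = 7+6 = 13,  c = 424−13² = 255
v_rel = (12, -7),  |v_rel|² = 193;  v_rel·d = (12)·(10) + (-7)·(-18) = 246
193·t² − 492·t + 255 = 0  ⇒  m = 246² − 193·255 = 11301
m = 11301 > 0,  v_rel·d = 246 > 0  ⇒  inside

inside=yes margin=11301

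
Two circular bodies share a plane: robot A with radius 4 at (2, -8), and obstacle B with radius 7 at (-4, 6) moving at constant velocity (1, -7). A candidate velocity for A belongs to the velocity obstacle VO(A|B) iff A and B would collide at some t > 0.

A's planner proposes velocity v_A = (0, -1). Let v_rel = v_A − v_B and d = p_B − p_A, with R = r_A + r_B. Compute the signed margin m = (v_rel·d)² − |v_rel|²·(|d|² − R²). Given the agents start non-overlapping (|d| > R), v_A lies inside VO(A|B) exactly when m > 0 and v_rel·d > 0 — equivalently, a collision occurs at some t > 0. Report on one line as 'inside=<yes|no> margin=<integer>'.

d = (-6, 14),  |d|² = 232;  R = 4+7 = 11,  c = 232−11² = 111
v_rel = (-1, 6),  |v_rel|² = 37;  v_rel·d = (-1)·(-6) + (6)·(14) = 90
37·t² − 180·t + 111 = 0  ⇒  m = 90² − 37·111 = 3993
m = 3993 > 0,  v_rel·d = 90 > 0  ⇒  inside

inside=yes margin=3993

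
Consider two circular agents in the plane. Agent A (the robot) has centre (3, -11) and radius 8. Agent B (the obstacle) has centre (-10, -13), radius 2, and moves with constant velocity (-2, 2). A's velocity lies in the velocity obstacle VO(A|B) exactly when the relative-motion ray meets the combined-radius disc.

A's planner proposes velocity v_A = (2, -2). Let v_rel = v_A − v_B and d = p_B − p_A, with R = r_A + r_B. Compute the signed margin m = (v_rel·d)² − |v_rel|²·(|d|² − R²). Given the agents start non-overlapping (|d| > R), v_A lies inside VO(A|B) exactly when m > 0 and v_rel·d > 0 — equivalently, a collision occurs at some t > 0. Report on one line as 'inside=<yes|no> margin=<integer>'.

d = (-13, -2),  |d|² = 173;  R = 8+2 = 10,  c = 173−10² = 73
v_rel = (4, -4),  |v_rel|² = 32;  v_rel·d = (4)·(-13) + (-4)·(-2) = -44
32·t² + 88·t + 73 = 0  ⇒  m = (-44)² − 32·73 = -400
m = -400 < 0,  v_rel·d = -44 < 0  ⇒  outside

inside=no margin=-400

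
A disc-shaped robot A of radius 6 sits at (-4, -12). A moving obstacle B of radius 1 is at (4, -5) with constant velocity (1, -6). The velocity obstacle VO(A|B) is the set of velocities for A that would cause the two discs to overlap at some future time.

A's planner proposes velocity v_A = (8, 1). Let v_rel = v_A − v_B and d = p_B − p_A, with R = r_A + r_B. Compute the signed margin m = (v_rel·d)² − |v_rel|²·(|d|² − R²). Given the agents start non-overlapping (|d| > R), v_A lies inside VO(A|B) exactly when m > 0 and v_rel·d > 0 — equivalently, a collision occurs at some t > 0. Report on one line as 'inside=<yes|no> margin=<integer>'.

d = (8, 7),  |d|² = 113;  R = 6+1 = 7,  c = 113−7² = 64
v_rel = (7, 7),  |v_rel|² = 98;  v_rel·d = (7)·(8) + (7)·(7) = 105
98·t² − 210·t + 64 = 0  ⇒  m = 105² − 98·64 = 4753
m = 4753 > 0,  v_rel·d = 105 > 0  ⇒  inside

inside=yes margin=4753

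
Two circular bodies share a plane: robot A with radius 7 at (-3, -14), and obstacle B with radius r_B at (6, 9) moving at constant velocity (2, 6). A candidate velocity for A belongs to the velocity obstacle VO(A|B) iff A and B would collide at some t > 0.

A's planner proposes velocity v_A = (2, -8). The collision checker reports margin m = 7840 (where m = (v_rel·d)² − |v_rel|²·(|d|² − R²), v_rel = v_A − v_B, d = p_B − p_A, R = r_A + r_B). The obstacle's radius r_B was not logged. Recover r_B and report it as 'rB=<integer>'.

m = 7840
d = (9, 23);  v_rel = (0, -14),  |v_rel|² = 196
v_rel×d = (0)·(23) − (-14)·(9) = 126
since m = R²·196 − 126²:  R² = (15876 + 7840) / 196 = 121
R = √121 = 11  ⇒  r_B = 11 − 7 = 4

rB=4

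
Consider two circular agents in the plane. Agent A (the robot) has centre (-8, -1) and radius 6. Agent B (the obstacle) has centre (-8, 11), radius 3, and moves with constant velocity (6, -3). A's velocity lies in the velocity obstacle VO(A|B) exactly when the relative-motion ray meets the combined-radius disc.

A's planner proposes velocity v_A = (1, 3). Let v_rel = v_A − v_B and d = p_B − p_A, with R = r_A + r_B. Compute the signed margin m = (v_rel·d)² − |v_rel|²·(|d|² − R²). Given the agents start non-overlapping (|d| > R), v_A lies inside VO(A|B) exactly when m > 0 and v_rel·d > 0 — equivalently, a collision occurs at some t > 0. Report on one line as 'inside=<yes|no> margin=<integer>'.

d = (0, 12),  |d|² = 144;  R = 6+3 = 9,  c = 144−9² = 63
v_rel = (-5, 6),  |v_rel|² = 61;  v_rel·d = (-5)·(0) + (6)·(12) = 72
61·t² − 144·t + 63 = 0  ⇒  m = 72² − 61·63 = 1341
m = 1341 > 0,  v_rel·d = 72 > 0  ⇒  inside

inside=yes margin=1341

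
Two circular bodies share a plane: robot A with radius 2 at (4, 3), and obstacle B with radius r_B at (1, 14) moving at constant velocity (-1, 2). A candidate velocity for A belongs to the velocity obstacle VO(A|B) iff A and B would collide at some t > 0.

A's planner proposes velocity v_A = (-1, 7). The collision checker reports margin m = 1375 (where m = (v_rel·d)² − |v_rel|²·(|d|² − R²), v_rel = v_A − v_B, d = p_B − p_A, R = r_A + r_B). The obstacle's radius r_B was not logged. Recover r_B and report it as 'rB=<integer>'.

m = 1375
d = (-3, 11);  v_rel = (0, 5),  |v_rel|² = 25
v_rel×d = (0)·(11) − (5)·(-3) = 15
since m = R²·25 − 15²:  R² = (225 + 1375) / 25 = 64
R = √64 = 8  ⇒  r_B = 8 − 2 = 6

rB=6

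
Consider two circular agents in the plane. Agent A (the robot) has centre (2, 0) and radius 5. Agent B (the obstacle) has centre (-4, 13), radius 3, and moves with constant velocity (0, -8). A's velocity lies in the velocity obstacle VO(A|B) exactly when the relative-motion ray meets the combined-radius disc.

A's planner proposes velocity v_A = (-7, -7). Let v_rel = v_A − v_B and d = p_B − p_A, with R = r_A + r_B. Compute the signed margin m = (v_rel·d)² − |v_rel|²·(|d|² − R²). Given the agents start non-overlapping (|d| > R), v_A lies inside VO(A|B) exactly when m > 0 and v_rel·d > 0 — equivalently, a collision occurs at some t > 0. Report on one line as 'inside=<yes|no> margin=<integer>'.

d = (-6, 13),  |d|² = 205;  R = 5+3 = 8,  c = 205−8² = 141
v_rel = (-7, 1),  |v_rel|² = 50;  v_rel·d = (-7)·(-6) + (1)·(13) = 55
50·t² − 110·t + 141 = 0  ⇒  m = 55² − 50·141 = -4025
m = -4025 < 0,  v_rel·d = 55 > 0  ⇒  outside

inside=no margin=-4025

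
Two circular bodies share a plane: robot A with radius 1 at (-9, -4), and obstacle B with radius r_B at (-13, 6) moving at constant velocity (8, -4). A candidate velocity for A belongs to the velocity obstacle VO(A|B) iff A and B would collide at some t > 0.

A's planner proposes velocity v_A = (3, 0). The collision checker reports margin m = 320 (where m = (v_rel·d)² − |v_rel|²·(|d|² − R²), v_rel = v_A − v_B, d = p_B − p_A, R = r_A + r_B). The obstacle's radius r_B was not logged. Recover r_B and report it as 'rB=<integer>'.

m = 320
d = (-4, 10);  v_rel = (-5, 4),  |v_rel|² = 41
v_rel×d = (-5)·(10) − (4)·(-4) = -34
since m = R²·41 − (-34)²:  R² = (1156 + 320) / 41 = 36
R = √36 = 6  ⇒  r_B = 6 − 1 = 5

rB=5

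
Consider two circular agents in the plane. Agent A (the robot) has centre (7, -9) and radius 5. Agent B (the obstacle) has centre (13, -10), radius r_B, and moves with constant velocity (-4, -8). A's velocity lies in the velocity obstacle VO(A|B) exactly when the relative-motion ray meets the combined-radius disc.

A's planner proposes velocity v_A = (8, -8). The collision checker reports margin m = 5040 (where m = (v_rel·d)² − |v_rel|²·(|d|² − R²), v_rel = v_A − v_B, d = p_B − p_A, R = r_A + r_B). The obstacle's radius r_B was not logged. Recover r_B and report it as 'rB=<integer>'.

m = 5040
d = (6, -1);  v_rel = (12, 0),  |v_rel|² = 144
v_rel×d = (12)·(-1) − (0)·(6) = -12
since m = R²·144 − (-12)²:  R² = (144 + 5040) / 144 = 36
R = √36 = 6  ⇒  r_B = 6 − 5 = 1

rB=1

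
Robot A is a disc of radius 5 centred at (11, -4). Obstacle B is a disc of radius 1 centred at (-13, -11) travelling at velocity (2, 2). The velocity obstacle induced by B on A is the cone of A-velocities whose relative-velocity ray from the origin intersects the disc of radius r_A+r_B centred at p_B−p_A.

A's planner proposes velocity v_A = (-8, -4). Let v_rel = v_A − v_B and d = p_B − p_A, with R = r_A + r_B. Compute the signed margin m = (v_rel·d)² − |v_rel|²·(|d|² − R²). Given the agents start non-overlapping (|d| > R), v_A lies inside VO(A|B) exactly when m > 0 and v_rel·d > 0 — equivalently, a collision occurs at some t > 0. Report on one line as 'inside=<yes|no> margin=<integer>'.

d = (-24, -7),  |d|² = 625;  R = 5+1 = 6,  c = 625−6² = 589
v_rel = (-10, -6),  |v_rel|² = 136;  v_rel·d = (-10)·(-24) + (-6)·(-7) = 282
136·t² − 564·t + 589 = 0  ⇒  m = 282² − 136·589 = -580
m = -580 < 0,  v_rel·d = 282 > 0  ⇒  outside

inside=no margin=-580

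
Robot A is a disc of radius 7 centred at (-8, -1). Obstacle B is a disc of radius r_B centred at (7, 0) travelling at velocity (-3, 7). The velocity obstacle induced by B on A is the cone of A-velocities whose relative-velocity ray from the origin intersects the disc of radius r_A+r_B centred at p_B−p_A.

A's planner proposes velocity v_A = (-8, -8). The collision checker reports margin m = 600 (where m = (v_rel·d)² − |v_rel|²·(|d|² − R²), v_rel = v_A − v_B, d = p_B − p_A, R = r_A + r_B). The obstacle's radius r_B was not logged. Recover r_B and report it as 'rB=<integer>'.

m = 600
d = (15, 1);  v_rel = (-5, -15),  |v_rel|² = 250
v_rel×d = (-5)·(1) − (-15)·(15) = 220
since m = R²·250 − 220²:  R² = (48400 + 600) / 250 = 196
R = √196 = 14  ⇒  r_B = 14 − 7 = 7

rB=7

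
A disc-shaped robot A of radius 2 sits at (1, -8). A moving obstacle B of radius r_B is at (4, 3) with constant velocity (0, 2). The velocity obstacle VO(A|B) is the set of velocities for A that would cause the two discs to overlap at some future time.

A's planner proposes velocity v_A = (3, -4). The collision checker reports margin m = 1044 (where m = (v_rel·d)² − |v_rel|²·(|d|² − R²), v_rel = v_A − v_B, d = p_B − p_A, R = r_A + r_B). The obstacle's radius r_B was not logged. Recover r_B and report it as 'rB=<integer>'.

m = 1044
d = (3, 11);  v_rel = (3, -6),  |v_rel|² = 45
v_rel×d = (3)·(11) − (-6)·(3) = 51
since m = R²·45 − 51²:  R² = (2601 + 1044) / 45 = 81
R = √81 = 9  ⇒  r_B = 9 − 2 = 7

rB=7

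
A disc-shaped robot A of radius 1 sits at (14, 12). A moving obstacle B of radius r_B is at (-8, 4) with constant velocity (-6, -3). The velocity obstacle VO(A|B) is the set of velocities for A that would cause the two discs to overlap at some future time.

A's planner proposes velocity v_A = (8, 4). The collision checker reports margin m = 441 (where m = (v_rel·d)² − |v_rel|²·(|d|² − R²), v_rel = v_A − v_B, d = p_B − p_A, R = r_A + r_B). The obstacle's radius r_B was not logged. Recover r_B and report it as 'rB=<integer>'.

m = 441
d = (-22, -8);  v_rel = (14, 7),  |v_rel|² = 245
v_rel×d = (14)·(-8) − (7)·(-22) = 42
since m = R²·245 − 42²:  R² = (1764 + 441) / 245 = 9
R = √9 = 3  ⇒  r_B = 3 − 1 = 2

rB=2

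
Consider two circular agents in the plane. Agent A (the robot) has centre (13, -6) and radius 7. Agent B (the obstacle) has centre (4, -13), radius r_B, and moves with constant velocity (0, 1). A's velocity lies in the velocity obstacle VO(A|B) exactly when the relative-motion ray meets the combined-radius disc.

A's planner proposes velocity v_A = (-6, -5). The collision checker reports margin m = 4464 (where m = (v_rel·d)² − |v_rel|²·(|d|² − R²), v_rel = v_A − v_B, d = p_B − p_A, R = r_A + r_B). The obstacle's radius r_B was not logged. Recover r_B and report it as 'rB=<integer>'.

m = 4464
d = (-9, -7);  v_rel = (-6, -6),  |v_rel|² = 72
v_rel×d = (-6)·(-7) − (-6)·(-9) = -12
since m = R²·72 − (-12)²:  R² = (144 + 4464) / 72 = 64
R = √64 = 8  ⇒  r_B = 8 − 7 = 1

rB=1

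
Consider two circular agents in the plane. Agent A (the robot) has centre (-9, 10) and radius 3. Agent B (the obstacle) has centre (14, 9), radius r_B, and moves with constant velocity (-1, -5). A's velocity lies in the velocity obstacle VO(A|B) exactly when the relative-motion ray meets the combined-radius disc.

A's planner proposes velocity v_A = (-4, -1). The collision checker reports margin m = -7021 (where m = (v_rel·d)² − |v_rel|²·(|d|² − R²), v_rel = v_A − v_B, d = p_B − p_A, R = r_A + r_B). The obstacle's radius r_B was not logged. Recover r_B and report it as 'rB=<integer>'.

m = -7021
d = (23, -1);  v_rel = (-3, 4),  |v_rel|² = 25
v_rel×d = (-3)·(-1) − (4)·(23) = -89
since m = R²·25 − (-89)²:  R² = (7921 + -7021) / 25 = 36
R = √36 = 6  ⇒  r_B = 6 − 3 = 3

rB=3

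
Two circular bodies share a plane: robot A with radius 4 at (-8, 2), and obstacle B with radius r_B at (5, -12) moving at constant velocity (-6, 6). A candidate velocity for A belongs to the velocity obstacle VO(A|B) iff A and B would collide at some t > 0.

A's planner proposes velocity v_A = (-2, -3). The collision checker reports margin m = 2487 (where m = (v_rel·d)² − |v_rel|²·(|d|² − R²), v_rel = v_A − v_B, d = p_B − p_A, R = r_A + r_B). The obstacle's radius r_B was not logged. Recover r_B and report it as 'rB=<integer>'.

m = 2487
d = (13, -14);  v_rel = (4, -9),  |v_rel|² = 97
v_rel×d = (4)·(-14) − (-9)·(13) = 61
since m = R²·97 − 61²:  R² = (3721 + 2487) / 97 = 64
R = √64 = 8  ⇒  r_B = 8 − 4 = 4

rB=4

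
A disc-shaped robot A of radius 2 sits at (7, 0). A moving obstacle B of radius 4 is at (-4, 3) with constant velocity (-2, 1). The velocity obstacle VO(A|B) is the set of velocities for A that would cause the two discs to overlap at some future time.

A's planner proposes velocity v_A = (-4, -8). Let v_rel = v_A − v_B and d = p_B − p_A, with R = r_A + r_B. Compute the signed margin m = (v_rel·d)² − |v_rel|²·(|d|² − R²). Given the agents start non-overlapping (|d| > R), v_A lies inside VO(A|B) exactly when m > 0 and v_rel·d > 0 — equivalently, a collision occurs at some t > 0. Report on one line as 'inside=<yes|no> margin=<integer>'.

d = (-11, 3),  |d|² = 130;  R = 2+4 = 6,  c = 130−6² = 94
v_rel = (-2, -9),  |v_rel|² = 85;  v_rel·d = (-2)·(-11) + (-9)·(3) = -5
85·t² + 10·t + 94 = 0  ⇒  m = (-5)² − 85·94 = -7965
m = -7965 < 0,  v_rel·d = -5 < 0  ⇒  outside

inside=no margin=-7965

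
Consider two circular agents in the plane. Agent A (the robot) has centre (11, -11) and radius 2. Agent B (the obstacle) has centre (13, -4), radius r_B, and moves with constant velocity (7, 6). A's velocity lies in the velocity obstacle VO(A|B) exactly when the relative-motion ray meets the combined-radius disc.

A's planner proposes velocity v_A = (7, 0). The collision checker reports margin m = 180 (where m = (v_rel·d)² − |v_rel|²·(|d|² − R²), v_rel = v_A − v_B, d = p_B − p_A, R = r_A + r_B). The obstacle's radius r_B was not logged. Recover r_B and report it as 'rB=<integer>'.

m = 180
d = (2, 7);  v_rel = (0, -6),  |v_rel|² = 36
v_rel×d = (0)·(7) − (-6)·(2) = 12
since m = R²·36 − 12²:  R² = (144 + 180) / 36 = 9
R = √9 = 3  ⇒  r_B = 3 − 2 = 1

rB=1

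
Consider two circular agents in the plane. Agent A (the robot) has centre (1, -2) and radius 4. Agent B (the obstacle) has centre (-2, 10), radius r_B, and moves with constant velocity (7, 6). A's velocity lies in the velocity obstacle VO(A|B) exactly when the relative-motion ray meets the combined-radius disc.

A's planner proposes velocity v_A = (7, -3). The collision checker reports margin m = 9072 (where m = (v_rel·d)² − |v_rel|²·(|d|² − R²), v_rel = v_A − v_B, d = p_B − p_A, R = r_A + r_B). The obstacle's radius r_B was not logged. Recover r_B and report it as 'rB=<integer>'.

m = 9072
d = (-3, 12);  v_rel = (0, -9),  |v_rel|² = 81
v_rel×d = (0)·(12) − (-9)·(-3) = -27
since m = R²·81 − (-27)²:  R² = (729 + 9072) / 81 = 121
R = √121 = 11  ⇒  r_B = 11 − 4 = 7

rB=7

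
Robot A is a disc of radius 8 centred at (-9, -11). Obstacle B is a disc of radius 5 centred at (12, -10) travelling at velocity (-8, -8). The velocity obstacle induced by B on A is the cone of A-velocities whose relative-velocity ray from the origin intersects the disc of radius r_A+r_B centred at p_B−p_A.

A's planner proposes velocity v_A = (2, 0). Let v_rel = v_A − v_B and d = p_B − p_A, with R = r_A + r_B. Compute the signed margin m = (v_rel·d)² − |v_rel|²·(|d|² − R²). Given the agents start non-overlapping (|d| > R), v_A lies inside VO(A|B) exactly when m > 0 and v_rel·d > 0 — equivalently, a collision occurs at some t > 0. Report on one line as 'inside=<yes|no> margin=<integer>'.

d = (21, 1),  |d|² = 442;  R = 8+5 = 13,  c = 442−13² = 273
v_rel = (10, 8),  |v_rel|² = 164;  v_rel·d = (10)·(21) + (8)·(1) = 218
164·t² − 436·t + 273 = 0  ⇒  m = 218² − 164·273 = 2752
m = 2752 > 0,  v_rel·d = 218 > 0  ⇒  inside

inside=yes margin=2752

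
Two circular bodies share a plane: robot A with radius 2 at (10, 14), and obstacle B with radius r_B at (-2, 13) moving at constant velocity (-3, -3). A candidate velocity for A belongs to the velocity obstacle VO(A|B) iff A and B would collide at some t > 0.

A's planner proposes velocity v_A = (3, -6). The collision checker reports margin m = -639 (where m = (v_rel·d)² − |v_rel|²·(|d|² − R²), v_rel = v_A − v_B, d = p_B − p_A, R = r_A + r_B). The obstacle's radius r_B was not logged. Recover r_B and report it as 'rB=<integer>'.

m = -639
d = (-12, -1);  v_rel = (6, -3),  |v_rel|² = 45
v_rel×d = (6)·(-1) − (-3)·(-12) = -42
since m = R²·45 − (-42)²:  R² = (1764 + -639) / 45 = 25
R = √25 = 5  ⇒  r_B = 5 − 2 = 3

rB=3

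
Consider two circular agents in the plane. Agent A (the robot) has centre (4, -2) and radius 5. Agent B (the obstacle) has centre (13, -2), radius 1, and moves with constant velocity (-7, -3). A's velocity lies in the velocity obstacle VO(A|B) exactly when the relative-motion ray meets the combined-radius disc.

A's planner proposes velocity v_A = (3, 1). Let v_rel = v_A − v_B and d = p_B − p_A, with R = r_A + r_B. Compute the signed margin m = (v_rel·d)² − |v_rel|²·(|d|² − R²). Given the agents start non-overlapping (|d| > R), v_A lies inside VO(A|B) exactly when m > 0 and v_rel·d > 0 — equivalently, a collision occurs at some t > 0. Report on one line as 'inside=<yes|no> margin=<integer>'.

d = (9, 0),  |d|² = 81;  R = 5+1 = 6,  c = 81−6² = 45
v_rel = (10, 4),  |v_rel|² = 116;  v_rel·d = (10)·(9) + (4)·(0) = 90
116·t² − 180·t + 45 = 0  ⇒  m = 90² − 116·45 = 2880
m = 2880 > 0,  v_rel·d = 90 > 0  ⇒  inside

inside=yes margin=2880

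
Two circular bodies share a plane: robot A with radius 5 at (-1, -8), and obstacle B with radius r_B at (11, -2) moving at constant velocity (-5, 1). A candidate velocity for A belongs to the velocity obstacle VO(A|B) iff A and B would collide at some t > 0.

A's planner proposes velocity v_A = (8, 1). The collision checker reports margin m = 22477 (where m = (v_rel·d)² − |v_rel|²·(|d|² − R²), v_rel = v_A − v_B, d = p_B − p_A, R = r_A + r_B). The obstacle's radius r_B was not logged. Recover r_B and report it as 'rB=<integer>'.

m = 22477
d = (12, 6);  v_rel = (13, 0),  |v_rel|² = 169
v_rel×d = (13)·(6) − (0)·(12) = 78
since m = R²·169 − 78²:  R² = (6084 + 22477) / 169 = 169
R = √169 = 13  ⇒  r_B = 13 − 5 = 8

rB=8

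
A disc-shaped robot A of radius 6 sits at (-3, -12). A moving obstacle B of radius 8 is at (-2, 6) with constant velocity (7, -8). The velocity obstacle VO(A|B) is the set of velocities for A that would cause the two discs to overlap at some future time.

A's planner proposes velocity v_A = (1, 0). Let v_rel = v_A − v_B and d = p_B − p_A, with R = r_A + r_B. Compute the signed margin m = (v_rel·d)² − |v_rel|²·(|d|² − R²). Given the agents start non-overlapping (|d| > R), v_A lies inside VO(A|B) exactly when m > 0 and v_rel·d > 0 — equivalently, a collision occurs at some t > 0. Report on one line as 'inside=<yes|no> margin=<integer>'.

d = (1, 18),  |d|² = 325;  R = 6+8 = 14,  c = 325−14² = 129
v_rel = (-6, 8),  |v_rel|² = 100;  v_rel·d = (-6)·(1) + (8)·(18) = 138
100·t² − 276·t + 129 = 0  ⇒  m = 138² − 100·129 = 6144
m = 6144 > 0,  v_rel·d = 138 > 0  ⇒  inside

inside=yes margin=6144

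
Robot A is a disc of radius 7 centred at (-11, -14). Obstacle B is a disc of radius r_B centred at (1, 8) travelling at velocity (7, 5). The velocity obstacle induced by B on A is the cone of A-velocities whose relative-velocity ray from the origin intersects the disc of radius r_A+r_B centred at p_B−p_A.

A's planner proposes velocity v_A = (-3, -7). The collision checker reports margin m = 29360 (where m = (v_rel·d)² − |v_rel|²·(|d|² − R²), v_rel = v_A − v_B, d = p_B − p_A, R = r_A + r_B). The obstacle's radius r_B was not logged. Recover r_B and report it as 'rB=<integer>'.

m = 29360
d = (12, 22);  v_rel = (-10, -12),  |v_rel|² = 244
v_rel×d = (-10)·(22) − (-12)·(12) = -76
since m = R²·244 − (-76)²:  R² = (5776 + 29360) / 244 = 144
R = √144 = 12  ⇒  r_B = 12 − 7 = 5

rB=5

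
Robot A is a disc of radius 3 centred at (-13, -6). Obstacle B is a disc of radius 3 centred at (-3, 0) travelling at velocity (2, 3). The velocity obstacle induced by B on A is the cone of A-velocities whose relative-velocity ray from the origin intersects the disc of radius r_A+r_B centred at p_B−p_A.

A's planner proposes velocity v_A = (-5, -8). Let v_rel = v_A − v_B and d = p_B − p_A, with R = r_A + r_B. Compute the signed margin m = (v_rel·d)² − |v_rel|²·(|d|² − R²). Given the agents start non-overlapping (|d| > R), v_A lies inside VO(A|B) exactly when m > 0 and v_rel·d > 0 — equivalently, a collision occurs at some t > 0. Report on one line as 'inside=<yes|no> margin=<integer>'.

d = (10, 6),  |d|² = 136;  R = 3+3 = 6,  c = 136−6² = 100
v_rel = (-7, -11),  |v_rel|² = 170;  v_rel·d = (-7)·(10) + (-11)·(6) = -136
170·t² + 272·t + 100 = 0  ⇒  m = (-136)² − 170·100 = 1496
m = 1496 > 0,  v_rel·d = -136 < 0  ⇒  outside

inside=no margin=1496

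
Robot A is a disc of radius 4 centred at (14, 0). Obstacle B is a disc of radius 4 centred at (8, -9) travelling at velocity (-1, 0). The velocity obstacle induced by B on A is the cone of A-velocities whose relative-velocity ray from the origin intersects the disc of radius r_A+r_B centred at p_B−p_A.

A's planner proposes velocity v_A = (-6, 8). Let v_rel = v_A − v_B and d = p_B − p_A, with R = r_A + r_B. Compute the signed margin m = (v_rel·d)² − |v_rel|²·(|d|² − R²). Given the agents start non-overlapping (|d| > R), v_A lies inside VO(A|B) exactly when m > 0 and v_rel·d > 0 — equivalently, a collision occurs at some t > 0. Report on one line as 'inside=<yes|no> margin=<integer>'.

d = (-6, -9),  |d|² = 117;  R = 4+4 = 8,  c = 117−8² = 53
v_rel = (-5, 8),  |v_rel|² = 89;  v_rel·d = (-5)·(-6) + (8)·(-9) = -42
89·t² + 84·t + 53 = 0  ⇒  m = (-42)² − 89·53 = -2953
m = -2953 < 0,  v_rel·d = -42 < 0  ⇒  outside

inside=no margin=-2953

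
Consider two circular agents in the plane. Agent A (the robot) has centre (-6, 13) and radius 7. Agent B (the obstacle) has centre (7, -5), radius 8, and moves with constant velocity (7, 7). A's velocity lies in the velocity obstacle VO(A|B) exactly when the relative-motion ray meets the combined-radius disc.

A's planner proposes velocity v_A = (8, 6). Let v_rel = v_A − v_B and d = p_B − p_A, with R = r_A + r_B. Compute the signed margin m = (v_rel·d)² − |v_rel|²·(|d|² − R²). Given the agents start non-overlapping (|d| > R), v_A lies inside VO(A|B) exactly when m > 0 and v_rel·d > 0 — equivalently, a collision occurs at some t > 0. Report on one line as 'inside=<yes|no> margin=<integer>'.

d = (13, -18),  |d|² = 493;  R = 7+8 = 15,  c = 493−15² = 268
v_rel = (1, -1),  |v_rel|² = 2;  v_rel·d = (1)·(13) + (-1)·(-18) = 31
2·t² − 62·t + 268 = 0  ⇒  m = 31² − 2·268 = 425
m = 425 > 0,  v_rel·d = 31 > 0  ⇒  inside

inside=yes margin=425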